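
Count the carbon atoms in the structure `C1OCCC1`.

The symbol for carbon appears 4 times in the SMILES.

4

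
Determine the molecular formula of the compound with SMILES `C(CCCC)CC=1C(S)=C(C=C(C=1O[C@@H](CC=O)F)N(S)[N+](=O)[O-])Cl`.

Heavy atoms from the SMILES: 15 C, 1 Cl, 1 F, 2 N, 4 O, 2 S.
Implicit hydrogens by atom environment:
  6 × C: 2 H each → 12
  5 × C (aromatic): no H
  3 × O: no H
  2 × C: 1 H each → 2
  2 × S: 1 H each → 2
  1 × C: 3 H
  1 × C (aromatic): 1 H
  1 × Cl: no H
  1 × F: no H
  1 × N: no H
  1 × N (charge +1): no H
  1 × O (charge -1): no H
  Total hydrogens = 20.
Molecular formula: C15H20ClFN2O4S2

C15H20ClFN2O4S2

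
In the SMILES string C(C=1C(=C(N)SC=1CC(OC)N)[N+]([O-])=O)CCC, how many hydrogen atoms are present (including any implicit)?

Hydrogens are implicit in SMILES; fill each atom to its normal valence:
  4 × C: 2 H each → 8
  4 × C (aromatic): no H
  2 × C: 3 H each → 6
  2 × N: 2 H each → 4
  2 × O: no H
  1 × C: 1 H
  1 × N (charge +1): no H
  1 × O (charge -1): no H
  1 × S (aromatic): no H
  Total hydrogens = 19.

19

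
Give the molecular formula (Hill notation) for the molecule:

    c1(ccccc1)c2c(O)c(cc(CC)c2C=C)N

C16H17NO

Heavy atoms from the SMILES: 16 C, 1 N, 1 O.
Implicit hydrogens by atom environment:
  6 × C (aromatic): 1 H each → 6
  6 × C (aromatic): no H
  2 × C: 2 H each → 4
  1 × C: 3 H
  1 × C: 1 H
  1 × N: 2 H
  1 × O: 1 H
  Total hydrogens = 17.
Molecular formula: C16H17NO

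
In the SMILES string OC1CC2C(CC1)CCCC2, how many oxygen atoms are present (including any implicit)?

1

The symbol for oxygen appears 1 time in the SMILES.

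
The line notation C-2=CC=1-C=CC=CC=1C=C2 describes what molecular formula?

C10H8

Heavy atoms from the SMILES: 10 C.
Implicit hydrogens by atom environment:
  8 × C (aromatic): 1 H each → 8
  2 × C (aromatic): no H
  Total hydrogens = 8.
Molecular formula: C10H8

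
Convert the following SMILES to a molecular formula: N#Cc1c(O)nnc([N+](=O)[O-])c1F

C5HFN4O3

Heavy atoms from the SMILES: 5 C, 1 F, 4 N, 3 O.
Implicit hydrogens by atom environment:
  4 × C (aromatic): no H
  2 × N (aromatic): no H
  1 × C: no H
  1 × F: no H
  1 × N: no H
  1 × N (charge +1): no H
  1 × O: 1 H
  1 × O: no H
  1 × O (charge -1): no H
  Total hydrogens = 1.
Molecular formula: C5HFN4O3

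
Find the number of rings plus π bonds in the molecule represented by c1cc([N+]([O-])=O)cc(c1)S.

5

Molecular formula from the SMILES: C6H5NO2S.
DoU = (2C + 2 + N − H − X)/2 = (2·6 + 2 + 1 − 5 − 0)/2 = 10/2 = 5.
(Structurally: 1 ring(s) + 4 π bond(s) = 5.)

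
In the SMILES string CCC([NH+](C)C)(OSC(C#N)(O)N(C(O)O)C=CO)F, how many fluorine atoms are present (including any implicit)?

1

The symbol for fluorine appears 1 time in the SMILES.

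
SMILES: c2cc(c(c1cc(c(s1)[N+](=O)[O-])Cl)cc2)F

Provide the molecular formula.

Heavy atoms from the SMILES: 10 C, 1 Cl, 1 F, 1 N, 2 O, 1 S.
Implicit hydrogens by atom environment:
  5 × C (aromatic): 1 H each → 5
  5 × C (aromatic): no H
  1 × Cl: no H
  1 × F: no H
  1 × N (charge +1): no H
  1 × O: no H
  1 × O (charge -1): no H
  1 × S (aromatic): no H
  Total hydrogens = 5.
Molecular formula: C10H5ClFNO2S

C10H5ClFNO2S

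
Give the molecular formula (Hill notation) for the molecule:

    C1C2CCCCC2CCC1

C10H18

Heavy atoms from the SMILES: 10 C.
Implicit hydrogens by atom environment:
  8 × C: 2 H each → 16
  2 × C: 1 H each → 2
  Total hydrogens = 18.
Molecular formula: C10H18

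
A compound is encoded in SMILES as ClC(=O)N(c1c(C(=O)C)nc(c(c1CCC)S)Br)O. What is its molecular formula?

Heavy atoms from the SMILES: 1 Br, 11 C, 1 Cl, 2 N, 3 O, 1 S.
Implicit hydrogens by atom environment:
  5 × C (aromatic): no H
  2 × C: 3 H each → 6
  2 × C: 2 H each → 4
  2 × C: no H
  2 × O: no H
  1 × Br: no H
  1 × Cl: no H
  1 × N (aromatic): no H
  1 × N: no H
  1 × O: 1 H
  1 × S: 1 H
  Total hydrogens = 12.
Molecular formula: C11H12BrClN2O3S

C11H12BrClN2O3S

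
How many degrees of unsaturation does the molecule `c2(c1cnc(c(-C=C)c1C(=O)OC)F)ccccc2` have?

10

Molecular formula from the SMILES: C15H12FNO2.
DoU = (2C + 2 + N − H − X)/2 = (2·15 + 2 + 1 − 12 − 1)/2 = 20/2 = 10.
(Structurally: 2 ring(s) + 8 π bond(s) = 10.)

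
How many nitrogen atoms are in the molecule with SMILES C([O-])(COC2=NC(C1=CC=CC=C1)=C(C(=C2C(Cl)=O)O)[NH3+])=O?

2

The symbol for nitrogen appears 2 times in the SMILES.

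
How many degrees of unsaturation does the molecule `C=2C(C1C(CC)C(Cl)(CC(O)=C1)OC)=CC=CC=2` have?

6

Molecular formula from the SMILES: C15H19ClO2.
DoU = (2C + 2 + N − H − X)/2 = (2·15 + 2 + 0 − 19 − 1)/2 = 12/2 = 6.
(Structurally: 2 ring(s) + 4 π bond(s) = 6.)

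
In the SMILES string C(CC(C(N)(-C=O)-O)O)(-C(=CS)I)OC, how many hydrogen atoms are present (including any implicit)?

14

Hydrogens are implicit in SMILES; fill each atom to its normal valence:
  4 × C: 1 H each → 4
  2 × C: no H
  2 × O: 1 H each → 2
  2 × O: no H
  1 × C: 3 H
  1 × C: 2 H
  1 × I: no H
  1 × N: 2 H
  1 × S: 1 H
  Total hydrogens = 14.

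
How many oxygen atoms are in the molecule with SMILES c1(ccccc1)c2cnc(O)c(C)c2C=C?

The symbol for oxygen appears 1 time in the SMILES.

1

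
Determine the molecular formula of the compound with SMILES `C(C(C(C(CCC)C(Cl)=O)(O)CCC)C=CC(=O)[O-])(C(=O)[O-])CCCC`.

[C19H29ClO6]2-

Heavy atoms from the SMILES: 19 C, 1 Cl, 6 O.
Implicit hydrogens by atom environment:
  7 × C: 2 H each → 14
  5 × C: 1 H each → 5
  4 × C: no H
  3 × C: 3 H each → 9
  3 × O: no H
  2 × O (charge -1): no H
  1 × Cl: no H
  1 × O: 1 H
  Total hydrogens = 29.
Net charge -2.
Molecular formula: [C19H29ClO6]2-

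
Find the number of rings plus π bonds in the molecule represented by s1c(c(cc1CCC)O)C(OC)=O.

4

Molecular formula from the SMILES: C9H12O3S.
DoU = (2C + 2 + N − H − X)/2 = (2·9 + 2 + 0 − 12 − 0)/2 = 8/2 = 4.
(Structurally: 1 ring(s) + 3 π bond(s) = 4.)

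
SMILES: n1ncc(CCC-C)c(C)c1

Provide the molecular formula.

Heavy atoms from the SMILES: 9 C, 2 N.
Implicit hydrogens by atom environment:
  3 × C: 2 H each → 6
  2 × C: 3 H each → 6
  2 × C (aromatic): 1 H each → 2
  2 × C (aromatic): no H
  2 × N (aromatic): no H
  Total hydrogens = 14.
Molecular formula: C9H14N2

C9H14N2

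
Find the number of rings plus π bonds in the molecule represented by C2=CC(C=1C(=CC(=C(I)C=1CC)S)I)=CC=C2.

Molecular formula from the SMILES: C14H12I2S.
DoU = (2C + 2 + N − H − X)/2 = (2·14 + 2 + 0 − 12 − 2)/2 = 16/2 = 8.
(Structurally: 2 ring(s) + 6 π bond(s) = 8.)

8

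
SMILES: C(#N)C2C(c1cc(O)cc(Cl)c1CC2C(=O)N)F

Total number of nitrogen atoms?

2

The symbol for nitrogen appears 2 times in the SMILES.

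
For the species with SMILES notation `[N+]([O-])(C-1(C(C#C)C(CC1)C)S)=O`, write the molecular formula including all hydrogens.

Heavy atoms from the SMILES: 8 C, 1 N, 2 O, 1 S.
Implicit hydrogens by atom environment:
  3 × C: 1 H each → 3
  2 × C: 2 H each → 4
  2 × C: no H
  1 × C: 3 H
  1 × N (charge +1): no H
  1 × O: no H
  1 × O (charge -1): no H
  1 × S: 1 H
  Total hydrogens = 11.
Molecular formula: C8H11NO2S

C8H11NO2S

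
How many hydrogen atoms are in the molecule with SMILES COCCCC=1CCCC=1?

Hydrogens are implicit in SMILES; fill each atom to its normal valence:
  6 × C: 2 H each → 12
  1 × C: 3 H
  1 × C: 1 H
  1 × C: no H
  1 × O: no H
  Total hydrogens = 16.

16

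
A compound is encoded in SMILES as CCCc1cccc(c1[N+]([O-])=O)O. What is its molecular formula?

Heavy atoms from the SMILES: 9 C, 1 N, 3 O.
Implicit hydrogens by atom environment:
  3 × C (aromatic): 1 H each → 3
  3 × C (aromatic): no H
  2 × C: 2 H each → 4
  1 × C: 3 H
  1 × N (charge +1): no H
  1 × O: 1 H
  1 × O: no H
  1 × O (charge -1): no H
  Total hydrogens = 11.
Molecular formula: C9H11NO3

C9H11NO3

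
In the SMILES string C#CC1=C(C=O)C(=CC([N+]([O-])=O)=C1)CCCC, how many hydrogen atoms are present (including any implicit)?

Hydrogens are implicit in SMILES; fill each atom to its normal valence:
  4 × C (aromatic): no H
  3 × C: 2 H each → 6
  2 × C (aromatic): 1 H each → 2
  2 × C: 1 H each → 2
  2 × O: no H
  1 × C: 3 H
  1 × C: no H
  1 × N (charge +1): no H
  1 × O (charge -1): no H
  Total hydrogens = 13.

13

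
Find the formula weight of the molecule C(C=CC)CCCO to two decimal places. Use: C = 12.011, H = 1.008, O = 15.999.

Molecular formula: C7H14O.
M = 7×12.011 + 14×1.008 + 1×15.999 = 114.19 g/mol.

114.19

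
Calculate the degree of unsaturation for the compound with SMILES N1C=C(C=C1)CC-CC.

3

Molecular formula from the SMILES: C8H13N.
DoU = (2C + 2 + N − H − X)/2 = (2·8 + 2 + 1 − 13 − 0)/2 = 6/2 = 3.
(Structurally: 1 ring(s) + 2 π bond(s) = 3.)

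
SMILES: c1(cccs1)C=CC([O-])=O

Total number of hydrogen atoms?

5

Hydrogens are implicit in SMILES; fill each atom to its normal valence:
  3 × C (aromatic): 1 H each → 3
  2 × C: 1 H each → 2
  1 × C (aromatic): no H
  1 × C: no H
  1 × O: no H
  1 × O (charge -1): no H
  1 × S (aromatic): no H
  Total hydrogens = 5.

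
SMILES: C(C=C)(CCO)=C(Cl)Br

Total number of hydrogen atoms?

8

Hydrogens are implicit in SMILES; fill each atom to its normal valence:
  3 × C: 2 H each → 6
  2 × C: no H
  1 × Br: no H
  1 × C: 1 H
  1 × Cl: no H
  1 × O: 1 H
  Total hydrogens = 8.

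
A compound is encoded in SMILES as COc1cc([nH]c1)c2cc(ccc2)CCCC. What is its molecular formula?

Heavy atoms from the SMILES: 15 C, 1 N, 1 O.
Implicit hydrogens by atom environment:
  6 × C (aromatic): 1 H each → 6
  4 × C (aromatic): no H
  3 × C: 2 H each → 6
  2 × C: 3 H each → 6
  1 × N (aromatic): 1 H
  1 × O: no H
  Total hydrogens = 19.
Molecular formula: C15H19NO

C15H19NO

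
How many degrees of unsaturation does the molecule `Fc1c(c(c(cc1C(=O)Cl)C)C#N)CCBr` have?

Molecular formula from the SMILES: C11H8BrClFNO.
DoU = (2C + 2 + N − H − X)/2 = (2·11 + 2 + 1 − 8 − 3)/2 = 14/2 = 7.
(Structurally: 1 ring(s) + 6 π bond(s) = 7.)

7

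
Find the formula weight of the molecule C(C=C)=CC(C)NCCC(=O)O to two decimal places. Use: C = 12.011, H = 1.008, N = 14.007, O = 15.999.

169.22

Molecular formula: C9H15NO2.
M = 9×12.011 + 15×1.008 + 1×14.007 + 2×15.999 = 169.22 g/mol.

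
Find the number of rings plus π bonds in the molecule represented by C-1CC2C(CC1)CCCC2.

2

Molecular formula from the SMILES: C10H18.
DoU = (2C + 2 + N − H − X)/2 = (2·10 + 2 + 0 − 18 − 0)/2 = 4/2 = 2.
(Structurally: 2 ring(s) + 0 π bond(s) = 2.)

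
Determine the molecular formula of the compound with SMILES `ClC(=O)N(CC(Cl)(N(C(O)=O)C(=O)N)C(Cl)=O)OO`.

Heavy atoms from the SMILES: 6 C, 3 Cl, 3 N, 7 O.
Implicit hydrogens by atom environment:
  5 × C: no H
  5 × O: no H
  3 × Cl: no H
  2 × N: no H
  2 × O: 1 H each → 2
  1 × C: 2 H
  1 × N: 2 H
  Total hydrogens = 6.
Molecular formula: C6H6Cl3N3O7

C6H6Cl3N3O7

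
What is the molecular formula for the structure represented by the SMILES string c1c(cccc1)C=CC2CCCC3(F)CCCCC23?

Heavy atoms from the SMILES: 18 C, 1 F.
Implicit hydrogens by atom environment:
  7 × C: 2 H each → 14
  5 × C (aromatic): 1 H each → 5
  4 × C: 1 H each → 4
  1 × C: no H
  1 × C (aromatic): no H
  1 × F: no H
  Total hydrogens = 23.
Molecular formula: C18H23F

C18H23F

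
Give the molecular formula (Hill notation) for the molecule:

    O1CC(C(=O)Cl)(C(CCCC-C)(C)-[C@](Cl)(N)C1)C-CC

Heavy atoms from the SMILES: 15 C, 2 Cl, 1 N, 2 O.
Implicit hydrogens by atom environment:
  8 × C: 2 H each → 16
  4 × C: no H
  3 × C: 3 H each → 9
  2 × Cl: no H
  2 × O: no H
  1 × N: 2 H
  Total hydrogens = 27.
Molecular formula: C15H27Cl2NO2

C15H27Cl2NO2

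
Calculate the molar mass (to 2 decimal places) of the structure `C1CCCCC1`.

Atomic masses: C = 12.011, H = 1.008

84.16

Molecular formula: C6H12.
M = 6×12.011 + 12×1.008 = 84.16 g/mol.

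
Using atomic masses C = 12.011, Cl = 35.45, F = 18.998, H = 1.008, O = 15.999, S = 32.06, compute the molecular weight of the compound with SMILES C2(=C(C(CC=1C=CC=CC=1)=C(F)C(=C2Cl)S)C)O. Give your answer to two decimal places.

282.76

Molecular formula: C14H12ClFOS.
M = 14×12.011 + 1×35.45 + 1×18.998 + 12×1.008 + 1×15.999 + 1×32.06 = 282.76 g/mol.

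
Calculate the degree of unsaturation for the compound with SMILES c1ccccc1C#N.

6

Molecular formula from the SMILES: C7H5N.
DoU = (2C + 2 + N − H − X)/2 = (2·7 + 2 + 1 − 5 − 0)/2 = 12/2 = 6.
(Structurally: 1 ring(s) + 5 π bond(s) = 6.)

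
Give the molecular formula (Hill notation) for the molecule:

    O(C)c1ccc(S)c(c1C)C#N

Heavy atoms from the SMILES: 9 C, 1 N, 1 O, 1 S.
Implicit hydrogens by atom environment:
  4 × C (aromatic): no H
  2 × C: 3 H each → 6
  2 × C (aromatic): 1 H each → 2
  1 × C: no H
  1 × N: no H
  1 × O: no H
  1 × S: 1 H
  Total hydrogens = 9.
Molecular formula: C9H9NOS

C9H9NOS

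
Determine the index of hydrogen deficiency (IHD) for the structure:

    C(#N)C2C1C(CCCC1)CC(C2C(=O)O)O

Molecular formula from the SMILES: C12H17NO3.
DoU = (2C + 2 + N − H − X)/2 = (2·12 + 2 + 1 − 17 − 0)/2 = 10/2 = 5.
(Structurally: 2 ring(s) + 3 π bond(s) = 5.)

5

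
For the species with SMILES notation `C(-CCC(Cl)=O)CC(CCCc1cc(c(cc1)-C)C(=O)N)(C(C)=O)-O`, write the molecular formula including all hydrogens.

C19H26ClNO4

Heavy atoms from the SMILES: 19 C, 1 Cl, 1 N, 4 O.
Implicit hydrogens by atom environment:
  7 × C: 2 H each → 14
  4 × C: no H
  3 × C (aromatic): 1 H each → 3
  3 × C (aromatic): no H
  3 × O: no H
  2 × C: 3 H each → 6
  1 × Cl: no H
  1 × N: 2 H
  1 × O: 1 H
  Total hydrogens = 26.
Molecular formula: C19H26ClNO4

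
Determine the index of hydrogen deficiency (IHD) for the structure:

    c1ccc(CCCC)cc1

4

Molecular formula from the SMILES: C10H14.
DoU = (2C + 2 + N − H − X)/2 = (2·10 + 2 + 0 − 14 − 0)/2 = 8/2 = 4.
(Structurally: 1 ring(s) + 3 π bond(s) = 4.)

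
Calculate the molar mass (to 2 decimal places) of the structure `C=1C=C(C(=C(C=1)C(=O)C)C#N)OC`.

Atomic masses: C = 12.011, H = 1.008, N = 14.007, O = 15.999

175.19

Molecular formula: C10H9NO2.
M = 10×12.011 + 9×1.008 + 1×14.007 + 2×15.999 = 175.19 g/mol.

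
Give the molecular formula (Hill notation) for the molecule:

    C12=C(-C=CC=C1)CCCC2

C10H12

Heavy atoms from the SMILES: 10 C.
Implicit hydrogens by atom environment:
  4 × C: 2 H each → 8
  4 × C (aromatic): 1 H each → 4
  2 × C (aromatic): no H
  Total hydrogens = 12.
Molecular formula: C10H12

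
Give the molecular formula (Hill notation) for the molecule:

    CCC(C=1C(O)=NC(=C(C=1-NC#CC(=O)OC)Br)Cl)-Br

Heavy atoms from the SMILES: 2 Br, 12 C, 1 Cl, 2 N, 3 O.
Implicit hydrogens by atom environment:
  5 × C (aromatic): no H
  3 × C: no H
  2 × Br: no H
  2 × C: 3 H each → 6
  2 × O: no H
  1 × C: 2 H
  1 × C: 1 H
  1 × Cl: no H
  1 × N: 1 H
  1 × N (aromatic): no H
  1 × O: 1 H
  Total hydrogens = 11.
Molecular formula: C12H11Br2ClN2O3

C12H11Br2ClN2O3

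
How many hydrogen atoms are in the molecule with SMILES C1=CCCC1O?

Hydrogens are implicit in SMILES; fill each atom to its normal valence:
  3 × C: 1 H each → 3
  2 × C: 2 H each → 4
  1 × O: 1 H
  Total hydrogens = 8.

8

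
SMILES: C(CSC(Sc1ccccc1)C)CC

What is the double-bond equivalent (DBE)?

4

Molecular formula from the SMILES: C12H18S2.
DoU = (2C + 2 + N − H − X)/2 = (2·12 + 2 + 0 − 18 − 0)/2 = 8/2 = 4.
(Structurally: 1 ring(s) + 3 π bond(s) = 4.)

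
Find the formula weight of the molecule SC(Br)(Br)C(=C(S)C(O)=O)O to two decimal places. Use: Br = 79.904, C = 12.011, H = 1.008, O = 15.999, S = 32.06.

324.00

Molecular formula: C4H4Br2O3S2.
M = 2×79.904 + 4×12.011 + 4×1.008 + 3×15.999 + 2×32.06 = 324.00 g/mol.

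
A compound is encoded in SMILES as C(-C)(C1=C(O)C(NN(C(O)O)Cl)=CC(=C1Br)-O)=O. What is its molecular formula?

C9H10BrClN2O5

Heavy atoms from the SMILES: 1 Br, 9 C, 1 Cl, 2 N, 5 O.
Implicit hydrogens by atom environment:
  5 × C (aromatic): no H
  4 × O: 1 H each → 4
  1 × Br: no H
  1 × C: 3 H
  1 × C (aromatic): 1 H
  1 × C: 1 H
  1 × C: no H
  1 × Cl: no H
  1 × N: 1 H
  1 × N: no H
  1 × O: no H
  Total hydrogens = 10.
Molecular formula: C9H10BrClN2O5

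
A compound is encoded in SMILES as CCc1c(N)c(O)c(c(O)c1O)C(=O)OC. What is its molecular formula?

Heavy atoms from the SMILES: 10 C, 1 N, 5 O.
Implicit hydrogens by atom environment:
  6 × C (aromatic): no H
  3 × O: 1 H each → 3
  2 × C: 3 H each → 6
  2 × O: no H
  1 × C: 2 H
  1 × C: no H
  1 × N: 2 H
  Total hydrogens = 13.
Molecular formula: C10H13NO5

C10H13NO5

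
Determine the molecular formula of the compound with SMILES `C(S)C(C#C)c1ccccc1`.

Heavy atoms from the SMILES: 10 C, 1 S.
Implicit hydrogens by atom environment:
  5 × C (aromatic): 1 H each → 5
  2 × C: 1 H each → 2
  1 × C: 2 H
  1 × C: no H
  1 × C (aromatic): no H
  1 × S: 1 H
  Total hydrogens = 10.
Molecular formula: C10H10S

C10H10S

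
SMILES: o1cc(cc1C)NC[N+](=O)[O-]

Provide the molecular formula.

Heavy atoms from the SMILES: 6 C, 2 N, 3 O.
Implicit hydrogens by atom environment:
  2 × C (aromatic): 1 H each → 2
  2 × C (aromatic): no H
  1 × C: 3 H
  1 × C: 2 H
  1 × N: 1 H
  1 × N (charge +1): no H
  1 × O (aromatic): no H
  1 × O: no H
  1 × O (charge -1): no H
  Total hydrogens = 8.
Molecular formula: C6H8N2O3

C6H8N2O3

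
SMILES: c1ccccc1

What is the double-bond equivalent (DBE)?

Molecular formula from the SMILES: C6H6.
DoU = (2C + 2 + N − H − X)/2 = (2·6 + 2 + 0 − 6 − 0)/2 = 8/2 = 4.
(Structurally: 1 ring(s) + 3 π bond(s) = 4.)

4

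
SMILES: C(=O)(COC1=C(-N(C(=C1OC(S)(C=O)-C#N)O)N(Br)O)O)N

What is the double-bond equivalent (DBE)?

Molecular formula from the SMILES: C9H9BrN4O7S.
DoU = (2C + 2 + N − H − X)/2 = (2·9 + 2 + 4 − 9 − 1)/2 = 14/2 = 7.
(Structurally: 1 ring(s) + 6 π bond(s) = 7.)

7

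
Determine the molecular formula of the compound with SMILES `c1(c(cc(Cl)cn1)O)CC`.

C7H8ClNO

Heavy atoms from the SMILES: 7 C, 1 Cl, 1 N, 1 O.
Implicit hydrogens by atom environment:
  3 × C (aromatic): no H
  2 × C (aromatic): 1 H each → 2
  1 × C: 3 H
  1 × C: 2 H
  1 × Cl: no H
  1 × N (aromatic): no H
  1 × O: 1 H
  Total hydrogens = 8.
Molecular formula: C7H8ClNO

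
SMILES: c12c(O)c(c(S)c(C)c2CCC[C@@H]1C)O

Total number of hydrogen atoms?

16

Hydrogens are implicit in SMILES; fill each atom to its normal valence:
  6 × C (aromatic): no H
  3 × C: 2 H each → 6
  2 × C: 3 H each → 6
  2 × O: 1 H each → 2
  1 × C: 1 H
  1 × S: 1 H
  Total hydrogens = 16.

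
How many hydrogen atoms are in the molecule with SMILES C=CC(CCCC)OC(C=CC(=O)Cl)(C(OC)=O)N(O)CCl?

Hydrogens are implicit in SMILES; fill each atom to its normal valence:
  5 × C: 2 H each → 10
  4 × C: 1 H each → 4
  4 × O: no H
  3 × C: no H
  2 × C: 3 H each → 6
  2 × Cl: no H
  1 × N: no H
  1 × O: 1 H
  Total hydrogens = 21.

21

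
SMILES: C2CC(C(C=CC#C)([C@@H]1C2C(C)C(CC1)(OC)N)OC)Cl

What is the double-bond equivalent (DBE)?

Molecular formula from the SMILES: C17H26ClNO2.
DoU = (2C + 2 + N − H − X)/2 = (2·17 + 2 + 1 − 26 − 1)/2 = 10/2 = 5.
(Structurally: 2 ring(s) + 3 π bond(s) = 5.)

5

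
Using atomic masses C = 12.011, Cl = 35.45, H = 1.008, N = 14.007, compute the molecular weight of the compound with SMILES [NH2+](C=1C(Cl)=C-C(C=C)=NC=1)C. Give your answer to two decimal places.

169.63

Molecular formula: C8H10ClN2+.
M = 8×12.011 + 1×35.45 + 10×1.008 + 2×14.007 = 169.63 g/mol.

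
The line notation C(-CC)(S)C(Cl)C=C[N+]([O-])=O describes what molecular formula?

Heavy atoms from the SMILES: 6 C, 1 Cl, 1 N, 2 O, 1 S.
Implicit hydrogens by atom environment:
  4 × C: 1 H each → 4
  1 × C: 3 H
  1 × C: 2 H
  1 × Cl: no H
  1 × N (charge +1): no H
  1 × O: no H
  1 × O (charge -1): no H
  1 × S: 1 H
  Total hydrogens = 10.
Molecular formula: C6H10ClNO2S

C6H10ClNO2S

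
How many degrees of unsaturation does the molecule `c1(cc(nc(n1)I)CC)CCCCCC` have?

Molecular formula from the SMILES: C12H19IN2.
DoU = (2C + 2 + N − H − X)/2 = (2·12 + 2 + 2 − 19 − 1)/2 = 8/2 = 4.
(Structurally: 1 ring(s) + 3 π bond(s) = 4.)

4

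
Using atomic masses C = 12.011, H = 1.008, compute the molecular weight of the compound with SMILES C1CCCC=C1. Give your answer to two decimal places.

Molecular formula: C6H10.
M = 6×12.011 + 10×1.008 = 82.15 g/mol.

82.15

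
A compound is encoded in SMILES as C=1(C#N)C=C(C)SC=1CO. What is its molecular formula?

C7H7NOS

Heavy atoms from the SMILES: 7 C, 1 N, 1 O, 1 S.
Implicit hydrogens by atom environment:
  3 × C (aromatic): no H
  1 × C: 3 H
  1 × C: 2 H
  1 × C (aromatic): 1 H
  1 × C: no H
  1 × N: no H
  1 × O: 1 H
  1 × S (aromatic): no H
  Total hydrogens = 7.
Molecular formula: C7H7NOS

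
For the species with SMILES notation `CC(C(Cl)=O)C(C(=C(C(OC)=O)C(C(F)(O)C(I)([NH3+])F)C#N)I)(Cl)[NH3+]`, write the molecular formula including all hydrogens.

Heavy atoms from the SMILES: 12 C, 2 Cl, 2 F, 2 I, 3 N, 4 O.
Implicit hydrogens by atom environment:
  8 × C: no H
  3 × O: no H
  2 × C: 3 H each → 6
  2 × C: 1 H each → 2
  2 × Cl: no H
  2 × F: no H
  2 × I: no H
  2 × N (charge +1): 3 H each → 6
  1 × N: no H
  1 × O: 1 H
  Total hydrogens = 15.
Net charge +2.
Molecular formula: [C12H15Cl2F2I2N3O4]2+

[C12H15Cl2F2I2N3O4]2+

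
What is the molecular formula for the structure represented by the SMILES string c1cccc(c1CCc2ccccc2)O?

Heavy atoms from the SMILES: 14 C, 1 O.
Implicit hydrogens by atom environment:
  9 × C (aromatic): 1 H each → 9
  3 × C (aromatic): no H
  2 × C: 2 H each → 4
  1 × O: 1 H
  Total hydrogens = 14.
Molecular formula: C14H14O

C14H14O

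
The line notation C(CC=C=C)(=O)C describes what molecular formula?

C6H8O

Heavy atoms from the SMILES: 6 C, 1 O.
Implicit hydrogens by atom environment:
  2 × C: 2 H each → 4
  2 × C: no H
  1 × C: 3 H
  1 × C: 1 H
  1 × O: no H
  Total hydrogens = 8.
Molecular formula: C6H8O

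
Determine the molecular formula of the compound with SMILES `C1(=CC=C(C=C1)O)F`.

C6H5FO

Heavy atoms from the SMILES: 6 C, 1 F, 1 O.
Implicit hydrogens by atom environment:
  4 × C (aromatic): 1 H each → 4
  2 × C (aromatic): no H
  1 × F: no H
  1 × O: 1 H
  Total hydrogens = 5.
Molecular formula: C6H5FO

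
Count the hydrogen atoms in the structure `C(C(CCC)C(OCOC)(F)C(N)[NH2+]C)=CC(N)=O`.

25

Hydrogens are implicit in SMILES; fill each atom to its normal valence:
  4 × C: 1 H each → 4
  3 × C: 3 H each → 9
  3 × C: 2 H each → 6
  3 × O: no H
  2 × C: no H
  2 × N: 2 H each → 4
  1 × F: no H
  1 × N (charge +1): 2 H
  Total hydrogens = 25.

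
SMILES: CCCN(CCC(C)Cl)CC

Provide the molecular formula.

Heavy atoms from the SMILES: 9 C, 1 Cl, 1 N.
Implicit hydrogens by atom environment:
  5 × C: 2 H each → 10
  3 × C: 3 H each → 9
  1 × C: 1 H
  1 × Cl: no H
  1 × N: no H
  Total hydrogens = 20.
Molecular formula: C9H20ClN

C9H20ClN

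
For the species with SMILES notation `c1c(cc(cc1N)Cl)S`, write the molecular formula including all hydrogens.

Heavy atoms from the SMILES: 6 C, 1 Cl, 1 N, 1 S.
Implicit hydrogens by atom environment:
  3 × C (aromatic): 1 H each → 3
  3 × C (aromatic): no H
  1 × Cl: no H
  1 × N: 2 H
  1 × S: 1 H
  Total hydrogens = 6.
Molecular formula: C6H6ClNS

C6H6ClNS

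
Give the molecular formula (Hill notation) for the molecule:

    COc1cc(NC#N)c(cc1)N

C8H9N3O

Heavy atoms from the SMILES: 8 C, 3 N, 1 O.
Implicit hydrogens by atom environment:
  3 × C (aromatic): 1 H each → 3
  3 × C (aromatic): no H
  1 × C: 3 H
  1 × C: no H
  1 × N: 2 H
  1 × N: 1 H
  1 × N: no H
  1 × O: no H
  Total hydrogens = 9.
Molecular formula: C8H9N3O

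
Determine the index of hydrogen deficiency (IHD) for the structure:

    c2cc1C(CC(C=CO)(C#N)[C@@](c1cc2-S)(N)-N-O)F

Molecular formula from the SMILES: C13H14FN3O2S.
DoU = (2C + 2 + N − H − X)/2 = (2·13 + 2 + 3 − 14 − 1)/2 = 16/2 = 8.
(Structurally: 2 ring(s) + 6 π bond(s) = 8.)

8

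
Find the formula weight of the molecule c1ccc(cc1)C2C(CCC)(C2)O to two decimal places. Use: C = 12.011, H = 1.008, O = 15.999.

Molecular formula: C12H16O.
M = 12×12.011 + 16×1.008 + 1×15.999 = 176.26 g/mol.

176.26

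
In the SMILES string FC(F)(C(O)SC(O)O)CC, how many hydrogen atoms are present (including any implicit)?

10

Hydrogens are implicit in SMILES; fill each atom to its normal valence:
  3 × O: 1 H each → 3
  2 × C: 1 H each → 2
  2 × F: no H
  1 × C: 3 H
  1 × C: 2 H
  1 × C: no H
  1 × S: no H
  Total hydrogens = 10.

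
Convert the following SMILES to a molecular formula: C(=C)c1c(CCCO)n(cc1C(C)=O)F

Heavy atoms from the SMILES: 11 C, 1 F, 1 N, 2 O.
Implicit hydrogens by atom environment:
  4 × C: 2 H each → 8
  3 × C (aromatic): no H
  1 × C: 3 H
  1 × C (aromatic): 1 H
  1 × C: 1 H
  1 × C: no H
  1 × F: no H
  1 × N (aromatic): no H
  1 × O: 1 H
  1 × O: no H
  Total hydrogens = 14.
Molecular formula: C11H14FNO2

C11H14FNO2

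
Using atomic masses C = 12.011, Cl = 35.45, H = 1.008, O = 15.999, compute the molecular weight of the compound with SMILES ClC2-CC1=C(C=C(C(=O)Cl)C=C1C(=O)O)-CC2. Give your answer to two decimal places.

273.11

Molecular formula: C12H10Cl2O3.
M = 12×12.011 + 2×35.45 + 10×1.008 + 3×15.999 = 273.11 g/mol.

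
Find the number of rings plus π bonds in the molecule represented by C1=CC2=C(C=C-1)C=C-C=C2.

7

Molecular formula from the SMILES: C10H8.
DoU = (2C + 2 + N − H − X)/2 = (2·10 + 2 + 0 − 8 − 0)/2 = 14/2 = 7.
(Structurally: 2 ring(s) + 5 π bond(s) = 7.)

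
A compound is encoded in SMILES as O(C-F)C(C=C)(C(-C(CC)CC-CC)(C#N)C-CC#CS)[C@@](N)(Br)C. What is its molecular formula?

Heavy atoms from the SMILES: 1 Br, 19 C, 1 F, 2 N, 1 O, 1 S.
Implicit hydrogens by atom environment:
  8 × C: 2 H each → 16
  6 × C: no H
  3 × C: 3 H each → 9
  2 × C: 1 H each → 2
  1 × Br: no H
  1 × F: no H
  1 × N: 2 H
  1 × N: no H
  1 × O: no H
  1 × S: 1 H
  Total hydrogens = 30.
Molecular formula: C19H30BrFN2OS

C19H30BrFN2OS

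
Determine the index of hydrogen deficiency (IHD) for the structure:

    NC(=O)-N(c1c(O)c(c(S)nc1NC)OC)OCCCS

Molecular formula from the SMILES: C11H18N4O4S2.
DoU = (2C + 2 + N − H − X)/2 = (2·11 + 2 + 4 − 18 − 0)/2 = 10/2 = 5.
(Structurally: 1 ring(s) + 4 π bond(s) = 5.)

5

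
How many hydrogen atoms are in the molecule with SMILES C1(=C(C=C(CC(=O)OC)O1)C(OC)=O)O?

10

Hydrogens are implicit in SMILES; fill each atom to its normal valence:
  4 × O: no H
  3 × C (aromatic): no H
  2 × C: 3 H each → 6
  2 × C: no H
  1 × C: 2 H
  1 × C (aromatic): 1 H
  1 × O: 1 H
  1 × O (aromatic): no H
  Total hydrogens = 10.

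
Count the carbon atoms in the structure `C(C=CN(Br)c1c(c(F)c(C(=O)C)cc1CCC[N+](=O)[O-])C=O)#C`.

The symbol for carbon appears 16 times in the SMILES. Lowercase c denotes aromatic carbon and counts toward C.

16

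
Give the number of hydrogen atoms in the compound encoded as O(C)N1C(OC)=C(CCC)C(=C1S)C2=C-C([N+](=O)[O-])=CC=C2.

18

Hydrogens are implicit in SMILES; fill each atom to its normal valence:
  6 × C (aromatic): no H
  4 × C (aromatic): 1 H each → 4
  3 × C: 3 H each → 9
  3 × O: no H
  2 × C: 2 H each → 4
  1 × N (aromatic): no H
  1 × N (charge +1): no H
  1 × O (charge -1): no H
  1 × S: 1 H
  Total hydrogens = 18.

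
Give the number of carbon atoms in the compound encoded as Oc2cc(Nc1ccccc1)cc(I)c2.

12

The symbol for carbon appears 12 times in the SMILES. Lowercase c denotes aromatic carbon and counts toward C.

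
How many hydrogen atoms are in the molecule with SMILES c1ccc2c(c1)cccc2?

Hydrogens are implicit in SMILES; fill each atom to its normal valence:
  8 × C (aromatic): 1 H each → 8
  2 × C (aromatic): no H
  Total hydrogens = 8.

8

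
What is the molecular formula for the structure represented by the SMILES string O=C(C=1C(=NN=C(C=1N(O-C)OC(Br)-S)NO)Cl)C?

C8H10BrClN4O4S

Heavy atoms from the SMILES: 1 Br, 8 C, 1 Cl, 4 N, 4 O, 1 S.
Implicit hydrogens by atom environment:
  4 × C (aromatic): no H
  3 × O: no H
  2 × C: 3 H each → 6
  2 × N (aromatic): no H
  1 × Br: no H
  1 × C: 1 H
  1 × C: no H
  1 × Cl: no H
  1 × N: 1 H
  1 × N: no H
  1 × O: 1 H
  1 × S: 1 H
  Total hydrogens = 10.
Molecular formula: C8H10BrClN4O4S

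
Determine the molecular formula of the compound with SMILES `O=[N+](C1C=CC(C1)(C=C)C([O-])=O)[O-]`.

Heavy atoms from the SMILES: 8 C, 1 N, 4 O.
Implicit hydrogens by atom environment:
  4 × C: 1 H each → 4
  2 × C: 2 H each → 4
  2 × C: no H
  2 × O: no H
  2 × O (charge -1): no H
  1 × N (charge +1): no H
  Total hydrogens = 8.
Net charge -1.
Molecular formula: C8H8NO4-

C8H8NO4-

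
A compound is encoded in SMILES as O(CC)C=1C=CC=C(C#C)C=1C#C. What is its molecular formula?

Heavy atoms from the SMILES: 12 C, 1 O.
Implicit hydrogens by atom environment:
  3 × C (aromatic): 1 H each → 3
  3 × C (aromatic): no H
  2 × C: 1 H each → 2
  2 × C: no H
  1 × C: 3 H
  1 × C: 2 H
  1 × O: no H
  Total hydrogens = 10.
Molecular formula: C12H10O

C12H10O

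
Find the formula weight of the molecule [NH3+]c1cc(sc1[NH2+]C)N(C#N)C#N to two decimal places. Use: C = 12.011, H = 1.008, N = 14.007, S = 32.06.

195.24

Molecular formula: [C7H9N5S]2+.
M = 7×12.011 + 9×1.008 + 5×14.007 + 1×32.06 = 195.24 g/mol.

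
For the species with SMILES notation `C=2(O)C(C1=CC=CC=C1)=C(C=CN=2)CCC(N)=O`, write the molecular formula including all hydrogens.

C14H14N2O2

Heavy atoms from the SMILES: 14 C, 2 N, 2 O.
Implicit hydrogens by atom environment:
  7 × C (aromatic): 1 H each → 7
  4 × C (aromatic): no H
  2 × C: 2 H each → 4
  1 × C: no H
  1 × N: 2 H
  1 × N (aromatic): no H
  1 × O: 1 H
  1 × O: no H
  Total hydrogens = 14.
Molecular formula: C14H14N2O2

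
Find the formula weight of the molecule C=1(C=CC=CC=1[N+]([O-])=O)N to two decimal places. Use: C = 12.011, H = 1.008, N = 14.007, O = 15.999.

Molecular formula: C6H6N2O2.
M = 6×12.011 + 6×1.008 + 2×14.007 + 2×15.999 = 138.13 g/mol.

138.13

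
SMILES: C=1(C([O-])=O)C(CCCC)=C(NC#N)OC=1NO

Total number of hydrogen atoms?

12

Hydrogens are implicit in SMILES; fill each atom to its normal valence:
  4 × C (aromatic): no H
  3 × C: 2 H each → 6
  2 × C: no H
  2 × N: 1 H each → 2
  1 × C: 3 H
  1 × N: no H
  1 × O: 1 H
  1 × O (aromatic): no H
  1 × O: no H
  1 × O (charge -1): no H
  Total hydrogens = 12.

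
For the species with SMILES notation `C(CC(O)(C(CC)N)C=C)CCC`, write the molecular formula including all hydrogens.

Heavy atoms from the SMILES: 11 C, 1 N, 1 O.
Implicit hydrogens by atom environment:
  6 × C: 2 H each → 12
  2 × C: 3 H each → 6
  2 × C: 1 H each → 2
  1 × C: no H
  1 × N: 2 H
  1 × O: 1 H
  Total hydrogens = 23.
Molecular formula: C11H23NO

C11H23NO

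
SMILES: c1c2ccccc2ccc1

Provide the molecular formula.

Heavy atoms from the SMILES: 10 C.
Implicit hydrogens by atom environment:
  8 × C (aromatic): 1 H each → 8
  2 × C (aromatic): no H
  Total hydrogens = 8.
Molecular formula: C10H8

C10H8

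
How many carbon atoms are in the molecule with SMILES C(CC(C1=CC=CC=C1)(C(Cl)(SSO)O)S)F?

The symbol for carbon appears 10 times in the SMILES. (Cl is a single chlorine, not C + l.)

10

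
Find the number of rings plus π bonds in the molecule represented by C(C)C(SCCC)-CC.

0

Molecular formula from the SMILES: C8H18S.
DoU = (2C + 2 + N − H − X)/2 = (2·8 + 2 + 0 − 18 − 0)/2 = 0/2 = 0.
(Structurally: 0 ring(s) + 0 π bond(s) = 0.)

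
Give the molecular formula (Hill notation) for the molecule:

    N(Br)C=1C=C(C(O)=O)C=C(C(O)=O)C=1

Heavy atoms from the SMILES: 1 Br, 8 C, 1 N, 4 O.
Implicit hydrogens by atom environment:
  3 × C (aromatic): 1 H each → 3
  3 × C (aromatic): no H
  2 × C: no H
  2 × O: 1 H each → 2
  2 × O: no H
  1 × Br: no H
  1 × N: 1 H
  Total hydrogens = 6.
Molecular formula: C8H6BrNO4

C8H6BrNO4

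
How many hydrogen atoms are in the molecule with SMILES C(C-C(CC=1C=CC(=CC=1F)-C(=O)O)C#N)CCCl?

Hydrogens are implicit in SMILES; fill each atom to its normal valence:
  5 × C: 2 H each → 10
  3 × C (aromatic): 1 H each → 3
  3 × C (aromatic): no H
  2 × C: no H
  1 × C: 1 H
  1 × Cl: no H
  1 × F: no H
  1 × N: no H
  1 × O: 1 H
  1 × O: no H
  Total hydrogens = 15.

15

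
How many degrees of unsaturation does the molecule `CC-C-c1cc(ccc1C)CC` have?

Molecular formula from the SMILES: C12H18.
DoU = (2C + 2 + N − H − X)/2 = (2·12 + 2 + 0 − 18 − 0)/2 = 8/2 = 4.
(Structurally: 1 ring(s) + 3 π bond(s) = 4.)

4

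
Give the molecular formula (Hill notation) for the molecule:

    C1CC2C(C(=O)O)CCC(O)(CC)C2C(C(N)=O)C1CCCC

Heavy atoms from the SMILES: 18 C, 1 N, 4 O.
Implicit hydrogens by atom environment:
  8 × C: 2 H each → 16
  5 × C: 1 H each → 5
  3 × C: no H
  2 × C: 3 H each → 6
  2 × O: 1 H each → 2
  2 × O: no H
  1 × N: 2 H
  Total hydrogens = 31.
Molecular formula: C18H31NO4

C18H31NO4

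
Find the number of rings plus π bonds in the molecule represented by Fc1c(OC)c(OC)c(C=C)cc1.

5

Molecular formula from the SMILES: C10H11FO2.
DoU = (2C + 2 + N − H − X)/2 = (2·10 + 2 + 0 − 11 − 1)/2 = 10/2 = 5.
(Structurally: 1 ring(s) + 4 π bond(s) = 5.)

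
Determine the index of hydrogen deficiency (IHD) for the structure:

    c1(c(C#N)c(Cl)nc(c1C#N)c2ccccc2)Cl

Molecular formula from the SMILES: C13H5Cl2N3.
DoU = (2C + 2 + N − H − X)/2 = (2·13 + 2 + 3 − 5 − 2)/2 = 24/2 = 12.
(Structurally: 2 ring(s) + 10 π bond(s) = 12.)

12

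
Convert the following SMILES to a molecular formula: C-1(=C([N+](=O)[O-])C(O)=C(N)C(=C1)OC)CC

C9H12N2O4

Heavy atoms from the SMILES: 9 C, 2 N, 4 O.
Implicit hydrogens by atom environment:
  5 × C (aromatic): no H
  2 × C: 3 H each → 6
  2 × O: no H
  1 × C: 2 H
  1 × C (aromatic): 1 H
  1 × N: 2 H
  1 × N (charge +1): no H
  1 × O: 1 H
  1 × O (charge -1): no H
  Total hydrogens = 12.
Molecular formula: C9H12N2O4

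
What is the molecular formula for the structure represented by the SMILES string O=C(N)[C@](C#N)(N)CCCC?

C7H13N3O

Heavy atoms from the SMILES: 7 C, 3 N, 1 O.
Implicit hydrogens by atom environment:
  3 × C: 2 H each → 6
  3 × C: no H
  2 × N: 2 H each → 4
  1 × C: 3 H
  1 × N: no H
  1 × O: no H
  Total hydrogens = 13.
Molecular formula: C7H13N3O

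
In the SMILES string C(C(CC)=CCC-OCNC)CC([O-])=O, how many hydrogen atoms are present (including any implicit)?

Hydrogens are implicit in SMILES; fill each atom to its normal valence:
  6 × C: 2 H each → 12
  2 × C: 3 H each → 6
  2 × C: no H
  2 × O: no H
  1 × C: 1 H
  1 × N: 1 H
  1 × O (charge -1): no H
  Total hydrogens = 20.

20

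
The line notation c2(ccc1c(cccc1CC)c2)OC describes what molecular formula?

Heavy atoms from the SMILES: 13 C, 1 O.
Implicit hydrogens by atom environment:
  6 × C (aromatic): 1 H each → 6
  4 × C (aromatic): no H
  2 × C: 3 H each → 6
  1 × C: 2 H
  1 × O: no H
  Total hydrogens = 14.
Molecular formula: C13H14O

C13H14O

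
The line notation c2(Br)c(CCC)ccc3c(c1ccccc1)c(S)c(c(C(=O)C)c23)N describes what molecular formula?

Heavy atoms from the SMILES: 1 Br, 21 C, 1 N, 1 O, 1 S.
Implicit hydrogens by atom environment:
  9 × C (aromatic): no H
  7 × C (aromatic): 1 H each → 7
  2 × C: 3 H each → 6
  2 × C: 2 H each → 4
  1 × Br: no H
  1 × C: no H
  1 × N: 2 H
  1 × O: no H
  1 × S: 1 H
  Total hydrogens = 20.
Molecular formula: C21H20BrNOS

C21H20BrNOS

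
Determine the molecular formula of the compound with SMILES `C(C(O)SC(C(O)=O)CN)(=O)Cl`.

Heavy atoms from the SMILES: 5 C, 1 Cl, 1 N, 4 O, 1 S.
Implicit hydrogens by atom environment:
  2 × C: 1 H each → 2
  2 × C: no H
  2 × O: 1 H each → 2
  2 × O: no H
  1 × C: 2 H
  1 × Cl: no H
  1 × N: 2 H
  1 × S: no H
  Total hydrogens = 8.
Molecular formula: C5H8ClNO4S

C5H8ClNO4S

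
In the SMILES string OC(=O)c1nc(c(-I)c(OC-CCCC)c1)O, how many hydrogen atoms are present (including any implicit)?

14

Hydrogens are implicit in SMILES; fill each atom to its normal valence:
  4 × C: 2 H each → 8
  4 × C (aromatic): no H
  2 × O: 1 H each → 2
  2 × O: no H
  1 × C: 3 H
  1 × C (aromatic): 1 H
  1 × C: no H
  1 × I: no H
  1 × N (aromatic): no H
  Total hydrogens = 14.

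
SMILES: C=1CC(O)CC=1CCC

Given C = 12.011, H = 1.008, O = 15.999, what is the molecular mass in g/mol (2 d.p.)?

Molecular formula: C8H14O.
M = 8×12.011 + 14×1.008 + 1×15.999 = 126.20 g/mol.

126.20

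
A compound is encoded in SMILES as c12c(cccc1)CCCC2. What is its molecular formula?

Heavy atoms from the SMILES: 10 C.
Implicit hydrogens by atom environment:
  4 × C: 2 H each → 8
  4 × C (aromatic): 1 H each → 4
  2 × C (aromatic): no H
  Total hydrogens = 12.
Molecular formula: C10H12

C10H12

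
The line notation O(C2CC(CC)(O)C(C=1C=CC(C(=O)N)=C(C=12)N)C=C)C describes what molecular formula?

Heavy atoms from the SMILES: 16 C, 2 N, 3 O.
Implicit hydrogens by atom environment:
  4 × C (aromatic): no H
  3 × C: 2 H each → 6
  3 × C: 1 H each → 3
  2 × C: 3 H each → 6
  2 × C (aromatic): 1 H each → 2
  2 × C: no H
  2 × N: 2 H each → 4
  2 × O: no H
  1 × O: 1 H
  Total hydrogens = 22.
Molecular formula: C16H22N2O3

C16H22N2O3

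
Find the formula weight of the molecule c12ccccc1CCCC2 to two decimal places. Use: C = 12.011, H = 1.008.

Molecular formula: C10H12.
M = 10×12.011 + 12×1.008 = 132.21 g/mol.

132.21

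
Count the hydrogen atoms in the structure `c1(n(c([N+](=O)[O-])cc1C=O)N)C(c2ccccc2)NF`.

Hydrogens are implicit in SMILES; fill each atom to its normal valence:
  6 × C (aromatic): 1 H each → 6
  4 × C (aromatic): no H
  2 × C: 1 H each → 2
  2 × O: no H
  1 × F: no H
  1 × N: 2 H
  1 × N: 1 H
  1 × N (aromatic): no H
  1 × N (charge +1): no H
  1 × O (charge -1): no H
  Total hydrogens = 11.

11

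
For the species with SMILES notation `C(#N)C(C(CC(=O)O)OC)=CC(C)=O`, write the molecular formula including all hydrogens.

Heavy atoms from the SMILES: 9 C, 1 N, 4 O.
Implicit hydrogens by atom environment:
  4 × C: no H
  3 × O: no H
  2 × C: 3 H each → 6
  2 × C: 1 H each → 2
  1 × C: 2 H
  1 × N: no H
  1 × O: 1 H
  Total hydrogens = 11.
Molecular formula: C9H11NO4

C9H11NO4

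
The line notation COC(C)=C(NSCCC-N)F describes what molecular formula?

C7H15FN2OS

Heavy atoms from the SMILES: 7 C, 1 F, 2 N, 1 O, 1 S.
Implicit hydrogens by atom environment:
  3 × C: 2 H each → 6
  2 × C: 3 H each → 6
  2 × C: no H
  1 × F: no H
  1 × N: 2 H
  1 × N: 1 H
  1 × O: no H
  1 × S: no H
  Total hydrogens = 15.
Molecular formula: C7H15FN2OS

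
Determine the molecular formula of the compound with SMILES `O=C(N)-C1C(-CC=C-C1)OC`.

Heavy atoms from the SMILES: 8 C, 1 N, 2 O.
Implicit hydrogens by atom environment:
  4 × C: 1 H each → 4
  2 × C: 2 H each → 4
  2 × O: no H
  1 × C: 3 H
  1 × C: no H
  1 × N: 2 H
  Total hydrogens = 13.
Molecular formula: C8H13NO2

C8H13NO2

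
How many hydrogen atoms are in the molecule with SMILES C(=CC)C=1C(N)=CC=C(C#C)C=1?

Hydrogens are implicit in SMILES; fill each atom to its normal valence:
  3 × C (aromatic): 1 H each → 3
  3 × C: 1 H each → 3
  3 × C (aromatic): no H
  1 × C: 3 H
  1 × C: no H
  1 × N: 2 H
  Total hydrogens = 11.

11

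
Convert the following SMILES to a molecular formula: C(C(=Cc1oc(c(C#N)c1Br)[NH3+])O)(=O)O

Heavy atoms from the SMILES: 1 Br, 8 C, 2 N, 4 O.
Implicit hydrogens by atom environment:
  4 × C (aromatic): no H
  3 × C: no H
  2 × O: 1 H each → 2
  1 × Br: no H
  1 × C: 1 H
  1 × N (charge +1): 3 H
  1 × N: no H
  1 × O (aromatic): no H
  1 × O: no H
  Total hydrogens = 6.
Net charge +1.
Molecular formula: C8H6BrN2O4+

C8H6BrN2O4+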